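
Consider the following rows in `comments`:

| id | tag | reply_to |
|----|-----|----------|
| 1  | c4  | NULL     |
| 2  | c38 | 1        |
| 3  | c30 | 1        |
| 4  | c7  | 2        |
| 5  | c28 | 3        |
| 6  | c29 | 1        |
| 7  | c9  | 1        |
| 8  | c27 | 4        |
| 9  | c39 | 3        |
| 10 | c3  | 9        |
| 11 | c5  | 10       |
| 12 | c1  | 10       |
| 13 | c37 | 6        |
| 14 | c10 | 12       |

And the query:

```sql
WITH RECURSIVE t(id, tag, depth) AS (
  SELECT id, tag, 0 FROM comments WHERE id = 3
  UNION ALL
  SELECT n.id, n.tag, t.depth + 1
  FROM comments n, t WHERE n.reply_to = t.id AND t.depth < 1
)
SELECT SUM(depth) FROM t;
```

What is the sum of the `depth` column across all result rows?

2

Base: id=3 (c30) at depth 0.
Iteration 1: rows with reply_to in {3} -> c28 (id 5, depth 1), c39 (id 9, depth 1).
Iteration 2: depth < 1 fails for all current rows; recursion stops.
SUM(depth) = 0 + 1 + 1 = 2.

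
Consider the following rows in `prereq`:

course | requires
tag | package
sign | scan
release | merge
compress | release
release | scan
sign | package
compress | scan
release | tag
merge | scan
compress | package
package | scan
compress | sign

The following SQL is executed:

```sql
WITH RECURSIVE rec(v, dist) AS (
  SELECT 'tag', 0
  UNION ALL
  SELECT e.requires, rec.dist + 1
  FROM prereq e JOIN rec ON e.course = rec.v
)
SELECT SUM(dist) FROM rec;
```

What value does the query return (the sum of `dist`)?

Base: (tag, dist=0).
Iteration 1: edges from {tag} -> (package, dist=1).
Iteration 2: edges from {package} -> (scan, dist=2).
Iteration 3: no outgoing edges from {scan}; recursion stops.
SUM(dist) = 0 + 1 + 2 = 3.

3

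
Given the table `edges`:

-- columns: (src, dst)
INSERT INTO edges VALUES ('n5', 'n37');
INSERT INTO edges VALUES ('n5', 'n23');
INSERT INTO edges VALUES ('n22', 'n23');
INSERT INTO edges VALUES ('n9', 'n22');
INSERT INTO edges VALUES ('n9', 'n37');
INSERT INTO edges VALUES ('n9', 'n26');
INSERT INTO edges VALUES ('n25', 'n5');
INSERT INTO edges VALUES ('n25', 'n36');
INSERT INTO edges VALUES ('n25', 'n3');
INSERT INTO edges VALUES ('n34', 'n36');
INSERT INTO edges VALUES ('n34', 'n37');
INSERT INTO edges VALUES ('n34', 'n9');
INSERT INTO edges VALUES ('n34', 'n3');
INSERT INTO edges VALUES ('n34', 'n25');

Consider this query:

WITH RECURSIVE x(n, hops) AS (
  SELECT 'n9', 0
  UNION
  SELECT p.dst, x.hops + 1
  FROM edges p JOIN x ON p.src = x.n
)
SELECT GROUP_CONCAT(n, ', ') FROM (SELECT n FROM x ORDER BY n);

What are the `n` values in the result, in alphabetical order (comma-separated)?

n22, n23, n26, n37, n9

Base: (n9, hops=0).
Iteration 1: edges from {n9} -> (n22, hops=1), (n26, hops=1), (n37, hops=1).
Iteration 2: edges from {n22,n26,n37} -> (n23, hops=2).
Iteration 3: no outgoing edges from {n23}; recursion stops.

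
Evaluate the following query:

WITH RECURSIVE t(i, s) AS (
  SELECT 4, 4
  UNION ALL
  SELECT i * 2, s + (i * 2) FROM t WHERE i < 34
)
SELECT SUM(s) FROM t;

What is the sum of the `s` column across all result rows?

228

Base: i=4, s=4.
Iteration 1: 4 < 34 holds -> i = 4 * 2 = 8, s = 4 + 8 = 12.
Iteration 2: 8 < 34 holds -> i = 8 * 2 = 16, s = 12 + 16 = 28.
Iteration 3: 16 < 34 holds -> i = 16 * 2 = 32, s = 28 + 32 = 60.
Iteration 4: 32 < 34 holds -> i = 32 * 2 = 64, s = 60 + 64 = 124.
Iteration 5: 64 < 34 fails; recursion stops.
SUM(s) = 4 + 12 + 28 + 60 + 124 = 228.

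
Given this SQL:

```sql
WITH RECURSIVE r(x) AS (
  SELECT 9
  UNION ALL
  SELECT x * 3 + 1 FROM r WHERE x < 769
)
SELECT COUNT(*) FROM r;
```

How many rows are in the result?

Base: x=9.
Iteration 1: 9 < 769 holds -> x = 9 * 3 + 1 = 28.
Iteration 2: 28 < 769 holds -> x = 28 * 3 + 1 = 85.
Iteration 3: 85 < 769 holds -> x = 85 * 3 + 1 = 256.
Iteration 4: 256 < 769 holds -> x = 256 * 3 + 1 = 769.
Iteration 5: 769 < 769 fails; recursion stops.
Total rows emitted: 5.

5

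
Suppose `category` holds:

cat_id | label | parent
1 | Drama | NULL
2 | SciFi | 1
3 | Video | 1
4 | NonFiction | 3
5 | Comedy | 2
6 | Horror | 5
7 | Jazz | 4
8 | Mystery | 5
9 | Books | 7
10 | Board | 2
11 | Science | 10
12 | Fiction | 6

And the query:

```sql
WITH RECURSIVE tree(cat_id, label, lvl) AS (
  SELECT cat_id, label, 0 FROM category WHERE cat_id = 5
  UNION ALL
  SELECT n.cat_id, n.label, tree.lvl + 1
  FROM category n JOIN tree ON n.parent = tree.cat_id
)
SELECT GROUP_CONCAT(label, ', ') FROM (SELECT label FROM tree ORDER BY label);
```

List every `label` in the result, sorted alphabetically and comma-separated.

Comedy, Fiction, Horror, Mystery

Base: cat_id=5 (Comedy) at lvl 0.
Iteration 1: rows with parent in {5} -> Horror (id 6, lvl 1), Mystery (id 8, lvl 1).
Iteration 2: rows with parent in {6,8} -> Fiction (id 12, lvl 2).
Iteration 3: no rows with parent in {12}; recursion stops.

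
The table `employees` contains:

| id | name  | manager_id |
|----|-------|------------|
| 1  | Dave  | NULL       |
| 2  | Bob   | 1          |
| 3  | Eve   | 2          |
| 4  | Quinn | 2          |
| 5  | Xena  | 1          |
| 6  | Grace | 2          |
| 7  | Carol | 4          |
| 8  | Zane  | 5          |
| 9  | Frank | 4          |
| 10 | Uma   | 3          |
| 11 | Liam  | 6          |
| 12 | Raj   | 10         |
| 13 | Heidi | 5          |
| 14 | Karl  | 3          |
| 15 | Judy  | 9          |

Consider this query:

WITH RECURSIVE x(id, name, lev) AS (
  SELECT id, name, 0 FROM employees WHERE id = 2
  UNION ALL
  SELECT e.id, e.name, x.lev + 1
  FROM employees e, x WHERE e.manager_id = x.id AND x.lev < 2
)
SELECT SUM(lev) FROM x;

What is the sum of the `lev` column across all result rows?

13

Base: id=2 (Bob) at lev 0.
Iteration 1: rows with manager_id in {2} -> Eve (id 3, lev 1), Quinn (id 4, lev 1), Grace (id 6, lev 1).
Iteration 2: rows with manager_id in {3,4,6} -> Carol (id 7, lev 2), Frank (id 9, lev 2), Uma (id 10, lev 2), Liam (id 11, lev 2), Karl (id 14, lev 2).
Iteration 3: lev < 2 fails for all current rows; recursion stops.
SUM(lev) = 0 + 1 + 1 + 1 + 2 + 2 + 2 + 2 + 2 = 13.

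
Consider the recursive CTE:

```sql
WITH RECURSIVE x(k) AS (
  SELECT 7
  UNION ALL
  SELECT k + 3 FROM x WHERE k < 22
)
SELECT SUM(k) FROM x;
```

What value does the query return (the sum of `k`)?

87

Base: k=7.
Iteration 1: 7 < 22 holds -> k = 7 + 3 = 10.
Iteration 2: 10 < 22 holds -> k = 10 + 3 = 13.
Iteration 3: 13 < 22 holds -> k = 13 + 3 = 16.
Iteration 4: 16 < 22 holds -> k = 16 + 3 = 19.
Iteration 5: 19 < 22 holds -> k = 19 + 3 = 22.
Iteration 6: 22 < 22 fails; recursion stops.
SUM(k) = 7 + 10 + 13 + 16 + 19 + 22 = 87.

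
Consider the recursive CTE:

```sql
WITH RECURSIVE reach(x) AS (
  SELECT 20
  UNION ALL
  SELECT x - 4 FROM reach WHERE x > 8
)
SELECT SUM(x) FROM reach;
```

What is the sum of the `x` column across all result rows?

Base: x=20.
Iteration 1: 20 > 8 holds -> x = 20 - 4 = 16.
Iteration 2: 16 > 8 holds -> x = 16 - 4 = 12.
Iteration 3: 12 > 8 holds -> x = 12 - 4 = 8.
Iteration 4: 8 > 8 fails; recursion stops.
SUM(x) = 20 + 16 + 12 + 8 = 56.

56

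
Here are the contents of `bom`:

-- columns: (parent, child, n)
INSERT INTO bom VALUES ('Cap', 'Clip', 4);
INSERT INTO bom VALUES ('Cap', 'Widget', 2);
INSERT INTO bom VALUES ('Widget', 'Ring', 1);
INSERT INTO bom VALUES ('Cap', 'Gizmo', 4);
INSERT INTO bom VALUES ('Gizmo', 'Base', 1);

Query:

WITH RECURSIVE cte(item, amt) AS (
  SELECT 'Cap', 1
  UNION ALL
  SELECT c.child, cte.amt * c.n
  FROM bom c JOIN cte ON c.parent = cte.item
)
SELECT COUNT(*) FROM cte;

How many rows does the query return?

Base: (Cap, amt=1).
Iteration 1: components of {Cap} -> Clip = 1*4 = 4, Gizmo = 1*4 = 4, Widget = 1*2 = 2.
Iteration 2: components of {Clip,Gizmo,Widget} -> Base = 4*1 = 4, Ring = 2*1 = 2.
Iteration 3: no further components; recursion stops.
Total rows emitted: 6.

6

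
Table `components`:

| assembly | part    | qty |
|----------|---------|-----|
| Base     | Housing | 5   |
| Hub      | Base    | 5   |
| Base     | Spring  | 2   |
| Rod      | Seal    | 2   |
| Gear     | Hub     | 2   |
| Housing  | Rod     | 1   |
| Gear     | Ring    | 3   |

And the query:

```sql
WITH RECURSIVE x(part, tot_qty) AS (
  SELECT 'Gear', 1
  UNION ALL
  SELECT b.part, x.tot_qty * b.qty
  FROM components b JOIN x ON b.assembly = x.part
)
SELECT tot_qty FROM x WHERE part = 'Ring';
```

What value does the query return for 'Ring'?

Base: (Gear, tot_qty=1).
Iteration 1: components of {Gear} -> Hub = 1*2 = 2, Ring = 1*3 = 3.
Iteration 2: components of {Hub,Ring} -> Base = 2*5 = 10.
Iteration 3: components of {Base} -> Housing = 10*5 = 50, Spring = 10*2 = 20.
Iteration 4: components of {Housing,Spring} -> Rod = 50*1 = 50.
Iteration 5: components of {Rod} -> Seal = 50*2 = 100.
Iteration 6: no further components; recursion stops.

3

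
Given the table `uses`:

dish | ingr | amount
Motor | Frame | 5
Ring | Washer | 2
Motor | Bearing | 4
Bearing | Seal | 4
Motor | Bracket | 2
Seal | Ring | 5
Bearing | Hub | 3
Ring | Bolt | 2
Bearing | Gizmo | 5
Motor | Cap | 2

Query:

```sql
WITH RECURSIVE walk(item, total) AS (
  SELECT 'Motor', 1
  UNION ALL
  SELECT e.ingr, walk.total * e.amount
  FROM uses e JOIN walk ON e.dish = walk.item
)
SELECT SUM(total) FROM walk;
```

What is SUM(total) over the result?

462

Base: (Motor, total=1).
Iteration 1: components of {Motor} -> Bearing = 1*4 = 4, Bracket = 1*2 = 2, Cap = 1*2 = 2, Frame = 1*5 = 5.
Iteration 2: components of {Bearing,Bracket,Cap,Frame} -> Gizmo = 4*5 = 20, Hub = 4*3 = 12, Seal = 4*4 = 16.
Iteration 3: components of {Gizmo,Hub,Seal} -> Ring = 16*5 = 80.
Iteration 4: components of {Ring} -> Bolt = 80*2 = 160, Washer = 80*2 = 160.
Iteration 5: no further components; recursion stops.
SUM(total) = 1 + 5 + 2 + 2 + 4 + 12 + 16 + 20 + 80 + 160 + 160 = 462.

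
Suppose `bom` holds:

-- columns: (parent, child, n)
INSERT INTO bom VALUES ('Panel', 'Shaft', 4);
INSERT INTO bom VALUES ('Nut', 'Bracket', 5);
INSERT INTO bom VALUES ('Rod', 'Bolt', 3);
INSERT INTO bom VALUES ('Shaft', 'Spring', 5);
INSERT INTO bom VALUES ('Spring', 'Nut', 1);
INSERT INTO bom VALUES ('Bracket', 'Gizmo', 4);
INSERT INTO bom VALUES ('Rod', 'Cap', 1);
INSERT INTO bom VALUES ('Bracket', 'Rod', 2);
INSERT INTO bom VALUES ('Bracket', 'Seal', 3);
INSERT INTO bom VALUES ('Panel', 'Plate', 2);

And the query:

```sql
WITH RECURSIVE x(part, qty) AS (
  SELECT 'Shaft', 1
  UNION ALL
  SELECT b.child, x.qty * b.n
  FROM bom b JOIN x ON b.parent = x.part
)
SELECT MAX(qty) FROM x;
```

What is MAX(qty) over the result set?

Base: (Shaft, qty=1).
Iteration 1: components of {Shaft} -> Spring = 1*5 = 5.
Iteration 2: components of {Spring} -> Nut = 5*1 = 5.
Iteration 3: components of {Nut} -> Bracket = 5*5 = 25.
Iteration 4: components of {Bracket} -> Gizmo = 25*4 = 100, Rod = 25*2 = 50, Seal = 25*3 = 75.
Iteration 5: components of {Gizmo,Rod,Seal} -> Bolt = 50*3 = 150, Cap = 50*1 = 50.
Iteration 6: no further components; recursion stops.
qty values: 1, 5, 5, 25, 100, 50, 75, 50, 150; the maximum is 150.

150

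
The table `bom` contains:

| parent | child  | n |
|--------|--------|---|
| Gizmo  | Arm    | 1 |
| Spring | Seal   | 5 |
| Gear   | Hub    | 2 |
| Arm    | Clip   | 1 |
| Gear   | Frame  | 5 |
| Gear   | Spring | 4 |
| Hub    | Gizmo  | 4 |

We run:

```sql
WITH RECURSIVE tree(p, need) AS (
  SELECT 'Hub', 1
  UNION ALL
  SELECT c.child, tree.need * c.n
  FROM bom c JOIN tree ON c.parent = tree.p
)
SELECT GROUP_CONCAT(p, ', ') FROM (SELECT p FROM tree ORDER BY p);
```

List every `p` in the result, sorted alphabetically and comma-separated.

Arm, Clip, Gizmo, Hub

Base: (Hub, need=1).
Iteration 1: components of {Hub} -> Gizmo = 1*4 = 4.
Iteration 2: components of {Gizmo} -> Arm = 4*1 = 4.
Iteration 3: components of {Arm} -> Clip = 4*1 = 4.
Iteration 4: no further components; recursion stops.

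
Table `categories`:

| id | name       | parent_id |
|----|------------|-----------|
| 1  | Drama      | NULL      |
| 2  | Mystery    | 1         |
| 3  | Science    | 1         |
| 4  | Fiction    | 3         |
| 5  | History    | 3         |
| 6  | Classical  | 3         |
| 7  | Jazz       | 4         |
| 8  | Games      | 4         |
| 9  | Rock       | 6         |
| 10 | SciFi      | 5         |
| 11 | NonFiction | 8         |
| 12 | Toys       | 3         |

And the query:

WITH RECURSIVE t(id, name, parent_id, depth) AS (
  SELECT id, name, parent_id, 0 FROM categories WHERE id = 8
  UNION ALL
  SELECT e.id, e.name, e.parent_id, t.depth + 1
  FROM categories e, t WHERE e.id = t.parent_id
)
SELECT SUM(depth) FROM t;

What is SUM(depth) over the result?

Base: id=8 (Games), parent_id=4, depth 0.
Iteration 1: join on id=4 -> Fiction (id 4, parent_id=3, depth 1).
Iteration 2: join on id=3 -> Science (id 3, parent_id=1, depth 2).
Iteration 3: join on id=1 -> Drama (id 1, parent_id=NULL, depth 3).
Iteration 4: parent_id is NULL; no match; recursion stops.
SUM(depth) = 0 + 1 + 2 + 3 = 6.

6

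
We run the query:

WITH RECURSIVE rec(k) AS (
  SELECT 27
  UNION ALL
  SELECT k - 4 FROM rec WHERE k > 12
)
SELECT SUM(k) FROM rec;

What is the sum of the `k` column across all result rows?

95

Base: k=27.
Iteration 1: 27 > 12 holds -> k = 27 - 4 = 23.
Iteration 2: 23 > 12 holds -> k = 23 - 4 = 19.
Iteration 3: 19 > 12 holds -> k = 19 - 4 = 15.
Iteration 4: 15 > 12 holds -> k = 15 - 4 = 11.
Iteration 5: 11 > 12 fails; recursion stops.
SUM(k) = 27 + 23 + 19 + 15 + 11 = 95.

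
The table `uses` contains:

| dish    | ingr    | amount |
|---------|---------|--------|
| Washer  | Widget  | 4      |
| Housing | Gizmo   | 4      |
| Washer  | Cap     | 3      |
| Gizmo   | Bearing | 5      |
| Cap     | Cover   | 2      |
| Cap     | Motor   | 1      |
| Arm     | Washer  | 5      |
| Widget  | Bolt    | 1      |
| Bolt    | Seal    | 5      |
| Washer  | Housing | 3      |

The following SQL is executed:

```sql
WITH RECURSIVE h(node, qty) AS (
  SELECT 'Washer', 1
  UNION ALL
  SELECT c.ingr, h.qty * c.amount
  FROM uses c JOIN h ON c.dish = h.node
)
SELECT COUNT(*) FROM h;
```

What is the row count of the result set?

10

Base: (Washer, qty=1).
Iteration 1: components of {Washer} -> Cap = 1*3 = 3, Housing = 1*3 = 3, Widget = 1*4 = 4.
Iteration 2: components of {Cap,Housing,Widget} -> Bolt = 4*1 = 4, Cover = 3*2 = 6, Gizmo = 3*4 = 12, Motor = 3*1 = 3.
Iteration 3: components of {Bolt,Cover,Gizmo,Motor} -> Bearing = 12*5 = 60, Seal = 4*5 = 20.
Iteration 4: no further components; recursion stops.
Total rows emitted: 10.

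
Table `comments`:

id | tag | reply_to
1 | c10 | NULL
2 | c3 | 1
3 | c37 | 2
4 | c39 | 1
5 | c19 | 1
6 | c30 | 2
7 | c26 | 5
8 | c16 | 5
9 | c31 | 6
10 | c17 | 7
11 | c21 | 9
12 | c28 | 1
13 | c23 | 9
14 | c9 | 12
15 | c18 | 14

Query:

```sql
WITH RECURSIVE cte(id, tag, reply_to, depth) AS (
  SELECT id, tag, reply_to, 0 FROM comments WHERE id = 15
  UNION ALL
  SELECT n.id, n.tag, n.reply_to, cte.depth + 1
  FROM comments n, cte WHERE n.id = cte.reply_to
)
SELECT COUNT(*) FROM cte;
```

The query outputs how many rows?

4

Base: id=15 (c18), reply_to=14, depth 0.
Iteration 1: join on id=14 -> c9 (id 14, reply_to=12, depth 1).
Iteration 2: join on id=12 -> c28 (id 12, reply_to=1, depth 2).
Iteration 3: join on id=1 -> c10 (id 1, reply_to=NULL, depth 3).
Iteration 4: reply_to is NULL; no match; recursion stops.
Total rows emitted: 4.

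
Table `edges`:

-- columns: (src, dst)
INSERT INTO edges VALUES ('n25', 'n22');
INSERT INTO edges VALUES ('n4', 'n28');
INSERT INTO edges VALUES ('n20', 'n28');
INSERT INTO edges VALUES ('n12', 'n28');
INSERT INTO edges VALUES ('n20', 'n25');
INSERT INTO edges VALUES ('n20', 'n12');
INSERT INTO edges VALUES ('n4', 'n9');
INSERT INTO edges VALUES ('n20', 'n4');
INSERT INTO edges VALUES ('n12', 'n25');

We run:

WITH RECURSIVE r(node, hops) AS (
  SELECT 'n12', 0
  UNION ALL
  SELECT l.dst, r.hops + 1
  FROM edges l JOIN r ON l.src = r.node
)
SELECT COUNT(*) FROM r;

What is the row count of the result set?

Base: (n12, hops=0).
Iteration 1: edges from {n12} -> (n25, hops=1), (n28, hops=1).
Iteration 2: edges from {n25,n28} -> (n22, hops=2).
Iteration 3: no outgoing edges from {n22}; recursion stops.
Total rows emitted: 4.

4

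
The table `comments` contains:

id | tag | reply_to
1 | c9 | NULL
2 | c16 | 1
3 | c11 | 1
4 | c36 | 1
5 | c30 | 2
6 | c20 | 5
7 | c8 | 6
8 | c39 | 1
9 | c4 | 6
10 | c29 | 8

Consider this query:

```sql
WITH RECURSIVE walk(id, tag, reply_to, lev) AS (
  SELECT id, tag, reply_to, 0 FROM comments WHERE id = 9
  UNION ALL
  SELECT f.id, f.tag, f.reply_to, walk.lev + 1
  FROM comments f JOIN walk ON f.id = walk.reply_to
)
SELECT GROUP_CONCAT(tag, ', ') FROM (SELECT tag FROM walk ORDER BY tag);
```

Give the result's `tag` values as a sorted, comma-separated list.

c16, c20, c30, c4, c9

Base: id=9 (c4), reply_to=6, lev 0.
Iteration 1: join on id=6 -> c20 (id 6, reply_to=5, lev 1).
Iteration 2: join on id=5 -> c30 (id 5, reply_to=2, lev 2).
Iteration 3: join on id=2 -> c16 (id 2, reply_to=1, lev 3).
Iteration 4: join on id=1 -> c9 (id 1, reply_to=NULL, lev 4).
Iteration 5: reply_to is NULL; no match; recursion stops.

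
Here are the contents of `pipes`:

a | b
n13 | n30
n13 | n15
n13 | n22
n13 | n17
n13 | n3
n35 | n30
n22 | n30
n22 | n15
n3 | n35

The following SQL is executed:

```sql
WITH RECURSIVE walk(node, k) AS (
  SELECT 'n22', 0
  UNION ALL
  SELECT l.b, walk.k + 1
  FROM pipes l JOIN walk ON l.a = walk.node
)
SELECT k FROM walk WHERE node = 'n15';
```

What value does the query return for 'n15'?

Base: (n22, k=0).
Iteration 1: edges from {n22} -> (n15, k=1), (n30, k=1).
Iteration 2: no outgoing edges from {n15,n30}; recursion stops.

1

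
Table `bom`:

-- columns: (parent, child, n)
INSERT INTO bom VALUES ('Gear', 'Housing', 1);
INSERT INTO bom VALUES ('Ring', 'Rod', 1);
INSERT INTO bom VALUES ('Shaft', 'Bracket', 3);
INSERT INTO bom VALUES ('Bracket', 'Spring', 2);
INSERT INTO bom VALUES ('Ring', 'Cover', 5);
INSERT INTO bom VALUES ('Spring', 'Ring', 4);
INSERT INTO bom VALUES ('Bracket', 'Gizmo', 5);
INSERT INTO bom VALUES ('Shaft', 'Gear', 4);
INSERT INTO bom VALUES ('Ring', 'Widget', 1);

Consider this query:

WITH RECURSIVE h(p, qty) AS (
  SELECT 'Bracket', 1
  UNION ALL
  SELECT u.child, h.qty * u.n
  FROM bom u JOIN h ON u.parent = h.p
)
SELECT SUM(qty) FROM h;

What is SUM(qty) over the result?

72

Base: (Bracket, qty=1).
Iteration 1: components of {Bracket} -> Gizmo = 1*5 = 5, Spring = 1*2 = 2.
Iteration 2: components of {Gizmo,Spring} -> Ring = 2*4 = 8.
Iteration 3: components of {Ring} -> Cover = 8*5 = 40, Rod = 8*1 = 8, Widget = 8*1 = 8.
Iteration 4: no further components; recursion stops.
SUM(qty) = 1 + 2 + 5 + 8 + 40 + 8 + 8 = 72.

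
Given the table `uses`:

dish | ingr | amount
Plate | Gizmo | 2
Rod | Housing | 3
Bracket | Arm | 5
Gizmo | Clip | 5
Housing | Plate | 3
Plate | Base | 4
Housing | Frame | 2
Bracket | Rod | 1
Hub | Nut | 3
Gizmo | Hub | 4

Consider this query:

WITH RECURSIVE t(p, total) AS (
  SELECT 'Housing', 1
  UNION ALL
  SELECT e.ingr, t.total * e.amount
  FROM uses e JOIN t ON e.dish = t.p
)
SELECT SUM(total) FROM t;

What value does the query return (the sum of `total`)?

Base: (Housing, total=1).
Iteration 1: components of {Housing} -> Frame = 1*2 = 2, Plate = 1*3 = 3.
Iteration 2: components of {Frame,Plate} -> Base = 3*4 = 12, Gizmo = 3*2 = 6.
Iteration 3: components of {Base,Gizmo} -> Clip = 6*5 = 30, Hub = 6*4 = 24.
Iteration 4: components of {Clip,Hub} -> Nut = 24*3 = 72.
Iteration 5: no further components; recursion stops.
SUM(total) = 1 + 3 + 2 + 6 + 12 + 24 + 30 + 72 = 150.

150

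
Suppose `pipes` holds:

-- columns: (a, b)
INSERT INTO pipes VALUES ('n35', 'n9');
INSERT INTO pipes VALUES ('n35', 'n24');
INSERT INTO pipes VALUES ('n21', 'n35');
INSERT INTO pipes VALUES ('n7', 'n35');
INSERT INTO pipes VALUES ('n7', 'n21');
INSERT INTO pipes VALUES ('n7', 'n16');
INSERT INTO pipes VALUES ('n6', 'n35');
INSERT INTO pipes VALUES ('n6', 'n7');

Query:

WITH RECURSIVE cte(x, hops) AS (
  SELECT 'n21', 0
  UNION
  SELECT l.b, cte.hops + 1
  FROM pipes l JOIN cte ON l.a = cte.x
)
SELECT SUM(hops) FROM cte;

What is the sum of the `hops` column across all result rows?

5

Base: (n21, hops=0).
Iteration 1: edges from {n21} -> (n35, hops=1).
Iteration 2: edges from {n35} -> (n24, hops=2), (n9, hops=2).
Iteration 3: no outgoing edges from {n24,n9}; recursion stops.
SUM(hops) = 0 + 1 + 2 + 2 = 5.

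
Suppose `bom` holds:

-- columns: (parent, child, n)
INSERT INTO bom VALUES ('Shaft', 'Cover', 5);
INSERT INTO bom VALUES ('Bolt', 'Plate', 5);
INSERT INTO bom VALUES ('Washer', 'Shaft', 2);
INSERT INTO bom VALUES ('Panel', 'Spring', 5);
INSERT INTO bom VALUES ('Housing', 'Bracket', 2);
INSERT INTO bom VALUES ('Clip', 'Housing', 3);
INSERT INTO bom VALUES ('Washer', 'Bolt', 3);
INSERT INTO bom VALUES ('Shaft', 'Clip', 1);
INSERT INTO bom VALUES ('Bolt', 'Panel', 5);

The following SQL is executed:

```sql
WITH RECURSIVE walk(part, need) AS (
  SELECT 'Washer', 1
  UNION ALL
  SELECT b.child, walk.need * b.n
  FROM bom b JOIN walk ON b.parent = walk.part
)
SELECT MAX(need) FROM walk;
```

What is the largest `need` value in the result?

Base: (Washer, need=1).
Iteration 1: components of {Washer} -> Bolt = 1*3 = 3, Shaft = 1*2 = 2.
Iteration 2: components of {Bolt,Shaft} -> Clip = 2*1 = 2, Cover = 2*5 = 10, Panel = 3*5 = 15, Plate = 3*5 = 15.
Iteration 3: components of {Clip,Cover,Panel,Plate} -> Housing = 2*3 = 6, Spring = 15*5 = 75.
Iteration 4: components of {Housing,Spring} -> Bracket = 6*2 = 12.
Iteration 5: no further components; recursion stops.
need values: 1, 2, 3, 2, 10, 15, 15, 6, 75, 12; the maximum is 75.

75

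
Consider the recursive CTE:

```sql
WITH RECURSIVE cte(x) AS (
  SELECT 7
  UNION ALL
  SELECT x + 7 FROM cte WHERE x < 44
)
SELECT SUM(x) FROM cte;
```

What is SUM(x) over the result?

Base: x=7.
Iteration 1: 7 < 44 holds -> x = 7 + 7 = 14.
Iteration 2: 14 < 44 holds -> x = 14 + 7 = 21.
Iteration 3: 21 < 44 holds -> x = 21 + 7 = 28.
Iteration 4: 28 < 44 holds -> x = 28 + 7 = 35.
Iteration 5: 35 < 44 holds -> x = 35 + 7 = 42.
Iteration 6: 42 < 44 holds -> x = 42 + 7 = 49.
Iteration 7: 49 < 44 fails; recursion stops.
SUM(x) = 7 + 14 + 21 + 28 + 35 + 42 + 49 = 196.

196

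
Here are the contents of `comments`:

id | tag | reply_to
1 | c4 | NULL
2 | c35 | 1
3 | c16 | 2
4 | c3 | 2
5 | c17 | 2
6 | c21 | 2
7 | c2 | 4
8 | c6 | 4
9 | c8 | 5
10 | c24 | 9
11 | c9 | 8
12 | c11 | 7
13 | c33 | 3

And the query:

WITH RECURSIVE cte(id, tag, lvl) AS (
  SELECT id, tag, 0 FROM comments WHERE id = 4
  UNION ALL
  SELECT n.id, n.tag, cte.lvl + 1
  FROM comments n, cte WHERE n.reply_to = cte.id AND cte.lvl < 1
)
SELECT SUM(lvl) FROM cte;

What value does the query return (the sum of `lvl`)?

Base: id=4 (c3) at lvl 0.
Iteration 1: rows with reply_to in {4} -> c2 (id 7, lvl 1), c6 (id 8, lvl 1).
Iteration 2: lvl < 1 fails for all current rows; recursion stops.
SUM(lvl) = 0 + 1 + 1 = 2.

2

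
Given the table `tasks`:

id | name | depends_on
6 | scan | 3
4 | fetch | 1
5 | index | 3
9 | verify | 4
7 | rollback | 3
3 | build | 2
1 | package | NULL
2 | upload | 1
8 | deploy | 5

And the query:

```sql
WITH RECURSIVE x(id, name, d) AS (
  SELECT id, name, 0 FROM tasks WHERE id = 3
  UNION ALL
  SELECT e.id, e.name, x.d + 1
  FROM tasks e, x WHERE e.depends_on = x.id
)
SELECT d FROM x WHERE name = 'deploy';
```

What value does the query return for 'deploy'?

Base: id=3 (build) at d 0.
Iteration 1: rows with depends_on in {3} -> index (id 5, d 1), scan (id 6, d 1), rollback (id 7, d 1).
Iteration 2: rows with depends_on in {5,6,7} -> deploy (id 8, d 2).
Iteration 3: no rows with depends_on in {8}; recursion stops.

2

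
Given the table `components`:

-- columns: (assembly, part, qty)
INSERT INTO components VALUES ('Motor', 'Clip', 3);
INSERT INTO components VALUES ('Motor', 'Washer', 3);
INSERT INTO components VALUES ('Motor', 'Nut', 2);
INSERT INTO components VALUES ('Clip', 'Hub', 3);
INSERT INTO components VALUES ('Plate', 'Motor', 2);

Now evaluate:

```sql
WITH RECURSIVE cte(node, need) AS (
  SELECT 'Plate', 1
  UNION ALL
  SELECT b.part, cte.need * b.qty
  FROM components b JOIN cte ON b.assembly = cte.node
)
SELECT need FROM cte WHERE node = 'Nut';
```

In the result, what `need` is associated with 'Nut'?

Base: (Plate, need=1).
Iteration 1: components of {Plate} -> Motor = 1*2 = 2.
Iteration 2: components of {Motor} -> Clip = 2*3 = 6, Nut = 2*2 = 4, Washer = 2*3 = 6.
Iteration 3: components of {Clip,Nut,Washer} -> Hub = 6*3 = 18.
Iteration 4: no further components; recursion stops.

4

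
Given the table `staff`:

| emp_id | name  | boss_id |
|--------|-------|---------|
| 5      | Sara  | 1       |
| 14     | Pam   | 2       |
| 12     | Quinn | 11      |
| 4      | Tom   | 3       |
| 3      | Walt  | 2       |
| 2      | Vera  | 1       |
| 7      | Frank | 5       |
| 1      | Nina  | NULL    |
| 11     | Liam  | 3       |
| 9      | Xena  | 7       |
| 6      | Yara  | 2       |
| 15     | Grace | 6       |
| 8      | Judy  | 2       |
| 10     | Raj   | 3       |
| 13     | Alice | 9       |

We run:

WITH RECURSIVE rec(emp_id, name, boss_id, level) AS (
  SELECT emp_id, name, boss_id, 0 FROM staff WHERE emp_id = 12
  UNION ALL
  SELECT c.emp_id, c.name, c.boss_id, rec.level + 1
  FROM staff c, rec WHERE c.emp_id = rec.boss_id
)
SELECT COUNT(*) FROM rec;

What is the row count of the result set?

Base: emp_id=12 (Quinn), boss_id=11, level 0.
Iteration 1: join on emp_id=11 -> Liam (id 11, boss_id=3, level 1).
Iteration 2: join on emp_id=3 -> Walt (id 3, boss_id=2, level 2).
Iteration 3: join on emp_id=2 -> Vera (id 2, boss_id=1, level 3).
Iteration 4: join on emp_id=1 -> Nina (id 1, boss_id=NULL, level 4).
Iteration 5: boss_id is NULL; no match; recursion stops.
Total rows emitted: 5.

5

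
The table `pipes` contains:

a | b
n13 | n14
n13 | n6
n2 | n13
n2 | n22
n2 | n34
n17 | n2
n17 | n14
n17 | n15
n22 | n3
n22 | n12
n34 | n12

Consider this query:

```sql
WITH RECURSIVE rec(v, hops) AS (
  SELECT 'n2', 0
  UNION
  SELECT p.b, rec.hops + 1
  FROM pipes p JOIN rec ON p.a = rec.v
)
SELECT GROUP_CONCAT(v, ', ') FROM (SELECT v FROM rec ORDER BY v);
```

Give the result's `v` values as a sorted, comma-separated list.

Base: (n2, hops=0).
Iteration 1: edges from {n2} -> (n13, hops=1), (n22, hops=1), (n34, hops=1).
Iteration 2: edges from {n13,n22,n34} -> (n12, hops=2), (n14, hops=2), (n3, hops=2), (n6, hops=2). [UNION drops 1 duplicate row(s)]
Iteration 3: no outgoing edges from {n12,n14,n3,n6}; recursion stops.

n12, n13, n14, n2, n22, n3, n34, n6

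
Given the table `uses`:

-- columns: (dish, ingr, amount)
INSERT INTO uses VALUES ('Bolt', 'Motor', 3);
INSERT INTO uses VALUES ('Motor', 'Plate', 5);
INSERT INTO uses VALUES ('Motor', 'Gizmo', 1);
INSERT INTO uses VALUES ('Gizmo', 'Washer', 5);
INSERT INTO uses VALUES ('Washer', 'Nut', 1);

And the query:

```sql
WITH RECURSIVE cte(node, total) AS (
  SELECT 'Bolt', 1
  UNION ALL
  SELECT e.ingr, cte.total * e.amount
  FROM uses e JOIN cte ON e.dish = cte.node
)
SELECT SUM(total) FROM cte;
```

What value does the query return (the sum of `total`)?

Base: (Bolt, total=1).
Iteration 1: components of {Bolt} -> Motor = 1*3 = 3.
Iteration 2: components of {Motor} -> Gizmo = 3*1 = 3, Plate = 3*5 = 15.
Iteration 3: components of {Gizmo,Plate} -> Washer = 3*5 = 15.
Iteration 4: components of {Washer} -> Nut = 15*1 = 15.
Iteration 5: no further components; recursion stops.
SUM(total) = 1 + 3 + 15 + 3 + 15 + 15 = 52.

52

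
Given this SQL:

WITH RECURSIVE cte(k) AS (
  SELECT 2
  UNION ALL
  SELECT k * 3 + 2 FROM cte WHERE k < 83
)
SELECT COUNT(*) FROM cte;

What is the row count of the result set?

5

Base: k=2.
Iteration 1: 2 < 83 holds -> k = 2 * 3 + 2 = 8.
Iteration 2: 8 < 83 holds -> k = 8 * 3 + 2 = 26.
Iteration 3: 26 < 83 holds -> k = 26 * 3 + 2 = 80.
Iteration 4: 80 < 83 holds -> k = 80 * 3 + 2 = 242.
Iteration 5: 242 < 83 fails; recursion stops.
Total rows emitted: 5.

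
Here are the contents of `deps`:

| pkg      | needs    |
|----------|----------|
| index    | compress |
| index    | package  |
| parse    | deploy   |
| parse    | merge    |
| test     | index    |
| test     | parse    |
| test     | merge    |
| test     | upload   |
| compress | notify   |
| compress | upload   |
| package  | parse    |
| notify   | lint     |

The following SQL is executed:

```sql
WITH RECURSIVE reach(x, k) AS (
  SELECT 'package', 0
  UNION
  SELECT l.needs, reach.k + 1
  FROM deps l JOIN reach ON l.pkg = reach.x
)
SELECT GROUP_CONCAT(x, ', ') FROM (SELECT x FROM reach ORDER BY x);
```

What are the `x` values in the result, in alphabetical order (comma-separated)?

Base: (package, k=0).
Iteration 1: edges from {package} -> (parse, k=1).
Iteration 2: edges from {parse} -> (deploy, k=2), (merge, k=2).
Iteration 3: no outgoing edges from {deploy,merge}; recursion stops.

deploy, merge, package, parse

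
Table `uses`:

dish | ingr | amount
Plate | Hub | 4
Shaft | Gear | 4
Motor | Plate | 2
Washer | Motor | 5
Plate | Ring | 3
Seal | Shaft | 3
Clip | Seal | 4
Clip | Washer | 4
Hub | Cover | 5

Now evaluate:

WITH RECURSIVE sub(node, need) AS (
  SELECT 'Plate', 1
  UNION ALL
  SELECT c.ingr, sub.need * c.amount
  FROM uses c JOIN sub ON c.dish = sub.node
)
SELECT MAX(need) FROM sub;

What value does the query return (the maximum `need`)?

Base: (Plate, need=1).
Iteration 1: components of {Plate} -> Hub = 1*4 = 4, Ring = 1*3 = 3.
Iteration 2: components of {Hub,Ring} -> Cover = 4*5 = 20.
Iteration 3: no further components; recursion stops.
need values: 1, 3, 4, 20; the maximum is 20.

20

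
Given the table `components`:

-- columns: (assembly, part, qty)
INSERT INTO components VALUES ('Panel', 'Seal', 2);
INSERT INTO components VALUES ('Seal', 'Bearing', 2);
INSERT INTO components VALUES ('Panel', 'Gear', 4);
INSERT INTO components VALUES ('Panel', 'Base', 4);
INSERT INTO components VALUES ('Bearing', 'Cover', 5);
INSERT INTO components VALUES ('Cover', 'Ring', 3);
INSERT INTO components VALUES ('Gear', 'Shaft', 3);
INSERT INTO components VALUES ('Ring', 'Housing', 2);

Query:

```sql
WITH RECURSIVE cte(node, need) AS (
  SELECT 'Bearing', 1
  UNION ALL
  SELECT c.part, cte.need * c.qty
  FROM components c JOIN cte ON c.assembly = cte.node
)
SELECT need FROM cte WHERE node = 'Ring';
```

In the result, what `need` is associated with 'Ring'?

Base: (Bearing, need=1).
Iteration 1: components of {Bearing} -> Cover = 1*5 = 5.
Iteration 2: components of {Cover} -> Ring = 5*3 = 15.
Iteration 3: components of {Ring} -> Housing = 15*2 = 30.
Iteration 4: no further components; recursion stops.

15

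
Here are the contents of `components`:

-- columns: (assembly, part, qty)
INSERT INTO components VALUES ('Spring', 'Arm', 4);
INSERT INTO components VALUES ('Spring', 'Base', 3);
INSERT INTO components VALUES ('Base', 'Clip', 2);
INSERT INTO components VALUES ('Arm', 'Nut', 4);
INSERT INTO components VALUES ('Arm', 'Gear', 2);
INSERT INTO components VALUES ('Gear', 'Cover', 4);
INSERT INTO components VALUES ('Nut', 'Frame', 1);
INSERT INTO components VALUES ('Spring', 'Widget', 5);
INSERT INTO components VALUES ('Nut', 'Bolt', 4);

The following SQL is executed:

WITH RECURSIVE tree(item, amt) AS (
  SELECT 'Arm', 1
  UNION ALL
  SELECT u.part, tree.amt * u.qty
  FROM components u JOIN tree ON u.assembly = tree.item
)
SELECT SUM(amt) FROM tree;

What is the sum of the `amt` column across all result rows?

Base: (Arm, amt=1).
Iteration 1: components of {Arm} -> Gear = 1*2 = 2, Nut = 1*4 = 4.
Iteration 2: components of {Gear,Nut} -> Bolt = 4*4 = 16, Cover = 2*4 = 8, Frame = 4*1 = 4.
Iteration 3: no further components; recursion stops.
SUM(amt) = 1 + 4 + 2 + 4 + 16 + 8 = 35.

35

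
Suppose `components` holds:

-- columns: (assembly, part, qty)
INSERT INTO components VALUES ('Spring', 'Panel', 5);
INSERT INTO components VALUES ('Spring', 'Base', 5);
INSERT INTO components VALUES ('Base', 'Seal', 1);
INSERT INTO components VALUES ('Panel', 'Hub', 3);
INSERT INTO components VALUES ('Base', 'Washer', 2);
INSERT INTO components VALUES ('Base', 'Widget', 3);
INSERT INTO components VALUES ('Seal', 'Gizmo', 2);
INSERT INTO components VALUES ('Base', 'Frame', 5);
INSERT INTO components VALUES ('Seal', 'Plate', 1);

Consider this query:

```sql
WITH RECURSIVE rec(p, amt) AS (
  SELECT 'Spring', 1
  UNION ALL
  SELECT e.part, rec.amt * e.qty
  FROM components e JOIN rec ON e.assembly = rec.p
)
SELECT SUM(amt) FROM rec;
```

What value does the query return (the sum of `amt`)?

Base: (Spring, amt=1).
Iteration 1: components of {Spring} -> Base = 1*5 = 5, Panel = 1*5 = 5.
Iteration 2: components of {Base,Panel} -> Frame = 5*5 = 25, Hub = 5*3 = 15, Seal = 5*1 = 5, Washer = 5*2 = 10, Widget = 5*3 = 15.
Iteration 3: components of {Frame,Hub,Seal,Washer,Widget} -> Gizmo = 5*2 = 10, Plate = 5*1 = 5.
Iteration 4: no further components; recursion stops.
SUM(amt) = 1 + 5 + 5 + 15 + 5 + 10 + 15 + 25 + 10 + 5 = 96.

96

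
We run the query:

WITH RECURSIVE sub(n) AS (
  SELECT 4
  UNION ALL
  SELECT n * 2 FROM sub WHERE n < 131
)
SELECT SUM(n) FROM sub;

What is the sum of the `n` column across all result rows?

508

Base: n=4.
Iteration 1: 4 < 131 holds -> n = 4 * 2 = 8.
Iteration 2: 8 < 131 holds -> n = 8 * 2 = 16.
Iteration 3: 16 < 131 holds -> n = 16 * 2 = 32.
Iteration 4: 32 < 131 holds -> n = 32 * 2 = 64.
Iteration 5: 64 < 131 holds -> n = 64 * 2 = 128.
Iteration 6: 128 < 131 holds -> n = 128 * 2 = 256.
Iteration 7: 256 < 131 fails; recursion stops.
SUM(n) = 4 + 8 + 16 + 32 + 64 + 128 + 256 = 508.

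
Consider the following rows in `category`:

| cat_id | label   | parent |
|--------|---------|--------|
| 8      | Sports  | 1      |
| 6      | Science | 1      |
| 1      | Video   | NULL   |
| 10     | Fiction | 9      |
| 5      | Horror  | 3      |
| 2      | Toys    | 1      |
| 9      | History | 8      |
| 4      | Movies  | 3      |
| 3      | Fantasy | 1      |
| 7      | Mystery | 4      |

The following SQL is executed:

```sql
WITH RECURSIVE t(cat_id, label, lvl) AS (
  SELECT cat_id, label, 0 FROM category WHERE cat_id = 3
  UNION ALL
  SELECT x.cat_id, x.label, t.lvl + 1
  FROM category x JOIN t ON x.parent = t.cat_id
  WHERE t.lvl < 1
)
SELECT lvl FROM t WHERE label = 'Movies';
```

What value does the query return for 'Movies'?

Base: cat_id=3 (Fantasy) at lvl 0.
Iteration 1: rows with parent in {3} -> Movies (id 4, lvl 1), Horror (id 5, lvl 1).
Iteration 2: lvl < 1 fails for all current rows; recursion stops.

1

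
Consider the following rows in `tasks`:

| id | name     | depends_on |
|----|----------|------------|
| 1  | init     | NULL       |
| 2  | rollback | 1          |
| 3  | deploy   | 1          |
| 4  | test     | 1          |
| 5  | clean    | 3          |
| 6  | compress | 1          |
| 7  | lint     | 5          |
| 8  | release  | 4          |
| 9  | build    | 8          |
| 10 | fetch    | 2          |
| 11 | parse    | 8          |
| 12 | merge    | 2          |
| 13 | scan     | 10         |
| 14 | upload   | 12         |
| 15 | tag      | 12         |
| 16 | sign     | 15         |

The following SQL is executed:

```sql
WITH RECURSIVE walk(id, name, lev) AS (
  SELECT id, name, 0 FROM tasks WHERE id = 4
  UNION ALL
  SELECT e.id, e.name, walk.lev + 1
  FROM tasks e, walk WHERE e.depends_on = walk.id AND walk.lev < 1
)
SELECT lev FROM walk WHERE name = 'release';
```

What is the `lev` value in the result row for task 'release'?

1

Base: id=4 (test) at lev 0.
Iteration 1: rows with depends_on in {4} -> release (id 8, lev 1).
Iteration 2: lev < 1 fails for all current rows; recursion stops.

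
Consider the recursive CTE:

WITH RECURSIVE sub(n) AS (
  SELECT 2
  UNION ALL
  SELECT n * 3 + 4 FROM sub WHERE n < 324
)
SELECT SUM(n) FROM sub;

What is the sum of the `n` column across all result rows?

1444

Base: n=2.
Iteration 1: 2 < 324 holds -> n = 2 * 3 + 4 = 10.
Iteration 2: 10 < 324 holds -> n = 10 * 3 + 4 = 34.
Iteration 3: 34 < 324 holds -> n = 34 * 3 + 4 = 106.
Iteration 4: 106 < 324 holds -> n = 106 * 3 + 4 = 322.
Iteration 5: 322 < 324 holds -> n = 322 * 3 + 4 = 970.
Iteration 6: 970 < 324 fails; recursion stops.
SUM(n) = 2 + 10 + 34 + 106 + 322 + 970 = 1444.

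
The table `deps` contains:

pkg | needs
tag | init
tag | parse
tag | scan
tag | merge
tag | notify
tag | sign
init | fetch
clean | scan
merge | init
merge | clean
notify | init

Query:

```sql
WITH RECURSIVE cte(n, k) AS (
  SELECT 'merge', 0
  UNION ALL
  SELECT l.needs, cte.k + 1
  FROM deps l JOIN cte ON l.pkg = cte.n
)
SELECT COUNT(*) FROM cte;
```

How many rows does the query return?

Base: (merge, k=0).
Iteration 1: edges from {merge} -> (clean, k=1), (init, k=1).
Iteration 2: edges from {clean,init} -> (fetch, k=2), (scan, k=2).
Iteration 3: no outgoing edges from {fetch,scan}; recursion stops.
Total rows emitted: 5.

5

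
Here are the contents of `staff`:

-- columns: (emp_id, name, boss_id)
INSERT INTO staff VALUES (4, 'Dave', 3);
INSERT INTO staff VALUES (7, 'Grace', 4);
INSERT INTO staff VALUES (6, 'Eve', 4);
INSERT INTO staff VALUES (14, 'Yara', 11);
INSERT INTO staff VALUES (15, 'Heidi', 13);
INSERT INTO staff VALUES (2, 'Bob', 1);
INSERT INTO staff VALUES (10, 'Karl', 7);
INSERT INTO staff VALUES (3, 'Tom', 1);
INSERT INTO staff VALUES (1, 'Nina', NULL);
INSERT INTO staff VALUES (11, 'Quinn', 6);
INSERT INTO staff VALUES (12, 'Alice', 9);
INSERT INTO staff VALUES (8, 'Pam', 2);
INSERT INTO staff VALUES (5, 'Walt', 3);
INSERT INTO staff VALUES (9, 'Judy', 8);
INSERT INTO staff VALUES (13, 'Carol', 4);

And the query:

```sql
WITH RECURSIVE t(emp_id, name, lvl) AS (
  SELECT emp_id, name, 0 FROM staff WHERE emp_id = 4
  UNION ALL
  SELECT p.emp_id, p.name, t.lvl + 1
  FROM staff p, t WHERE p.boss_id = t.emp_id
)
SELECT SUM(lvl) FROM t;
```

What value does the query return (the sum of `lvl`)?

Base: emp_id=4 (Dave) at lvl 0.
Iteration 1: rows with boss_id in {4} -> Eve (id 6, lvl 1), Grace (id 7, lvl 1), Carol (id 13, lvl 1).
Iteration 2: rows with boss_id in {6,7,13} -> Karl (id 10, lvl 2), Quinn (id 11, lvl 2), Heidi (id 15, lvl 2).
Iteration 3: rows with boss_id in {10,11,15} -> Yara (id 14, lvl 3).
Iteration 4: no rows with boss_id in {14}; recursion stops.
SUM(lvl) = 0 + 1 + 1 + 1 + 2 + 2 + 2 + 3 = 12.

12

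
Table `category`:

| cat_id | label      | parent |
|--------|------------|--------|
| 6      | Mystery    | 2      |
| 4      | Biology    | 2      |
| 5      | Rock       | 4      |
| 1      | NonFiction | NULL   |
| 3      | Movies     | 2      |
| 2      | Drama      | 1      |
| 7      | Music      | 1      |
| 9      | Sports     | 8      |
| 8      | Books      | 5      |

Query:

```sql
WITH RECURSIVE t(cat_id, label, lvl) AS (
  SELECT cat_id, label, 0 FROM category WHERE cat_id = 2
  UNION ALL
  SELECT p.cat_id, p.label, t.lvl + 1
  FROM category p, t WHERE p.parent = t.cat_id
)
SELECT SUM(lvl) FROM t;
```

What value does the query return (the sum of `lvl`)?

12

Base: cat_id=2 (Drama) at lvl 0.
Iteration 1: rows with parent in {2} -> Movies (id 3, lvl 1), Biology (id 4, lvl 1), Mystery (id 6, lvl 1).
Iteration 2: rows with parent in {3,4,6} -> Rock (id 5, lvl 2).
Iteration 3: rows with parent in {5} -> Books (id 8, lvl 3).
Iteration 4: rows with parent in {8} -> Sports (id 9, lvl 4).
Iteration 5: no rows with parent in {9}; recursion stops.
SUM(lvl) = 0 + 1 + 1 + 1 + 2 + 3 + 4 = 12.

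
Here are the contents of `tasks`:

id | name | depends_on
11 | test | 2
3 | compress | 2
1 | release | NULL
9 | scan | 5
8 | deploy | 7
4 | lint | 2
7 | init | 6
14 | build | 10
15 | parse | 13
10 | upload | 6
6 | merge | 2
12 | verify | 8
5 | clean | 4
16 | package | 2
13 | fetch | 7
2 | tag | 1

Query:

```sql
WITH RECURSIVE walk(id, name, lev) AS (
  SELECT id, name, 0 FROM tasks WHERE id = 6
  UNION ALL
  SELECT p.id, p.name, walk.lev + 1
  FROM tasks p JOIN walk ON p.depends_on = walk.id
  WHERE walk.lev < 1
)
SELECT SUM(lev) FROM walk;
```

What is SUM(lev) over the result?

2

Base: id=6 (merge) at lev 0.
Iteration 1: rows with depends_on in {6} -> init (id 7, lev 1), upload (id 10, lev 1).
Iteration 2: lev < 1 fails for all current rows; recursion stops.
SUM(lev) = 0 + 1 + 1 = 2.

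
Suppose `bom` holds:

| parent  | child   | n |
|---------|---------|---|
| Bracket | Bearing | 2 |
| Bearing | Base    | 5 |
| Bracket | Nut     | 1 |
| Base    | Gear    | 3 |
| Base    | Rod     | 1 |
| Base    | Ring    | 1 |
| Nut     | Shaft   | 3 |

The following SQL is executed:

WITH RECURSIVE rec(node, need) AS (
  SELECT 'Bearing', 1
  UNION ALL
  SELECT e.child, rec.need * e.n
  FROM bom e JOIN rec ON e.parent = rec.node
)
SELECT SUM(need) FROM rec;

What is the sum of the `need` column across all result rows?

31

Base: (Bearing, need=1).
Iteration 1: components of {Bearing} -> Base = 1*5 = 5.
Iteration 2: components of {Base} -> Gear = 5*3 = 15, Ring = 5*1 = 5, Rod = 5*1 = 5.
Iteration 3: no further components; recursion stops.
SUM(need) = 1 + 5 + 15 + 5 + 5 = 31.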